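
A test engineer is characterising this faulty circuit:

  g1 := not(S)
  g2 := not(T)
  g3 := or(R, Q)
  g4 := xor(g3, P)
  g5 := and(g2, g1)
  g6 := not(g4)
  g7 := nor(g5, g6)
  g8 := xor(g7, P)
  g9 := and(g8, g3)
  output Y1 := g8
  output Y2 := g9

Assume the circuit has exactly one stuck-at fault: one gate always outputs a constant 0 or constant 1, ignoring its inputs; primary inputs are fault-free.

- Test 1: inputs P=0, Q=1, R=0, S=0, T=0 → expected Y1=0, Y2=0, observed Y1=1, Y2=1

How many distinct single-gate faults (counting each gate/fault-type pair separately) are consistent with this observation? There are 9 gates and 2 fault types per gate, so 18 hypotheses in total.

Fault-free: g1=1, g2=1, g3=1, g4=1, g5=1, g6=0, g7=0, g8=0, g9=0 → Y1=0, Y2=0. Observed Y1=1, Y2=1.
  g1: stuck-at-0 ✓; others ✗
  g2: stuck-at-0 ✓; others ✗
  g3: none of the 2 fault types match ✗
  g4: none of the 2 fault types match ✗
  g5: stuck-at-0 ✓; others ✗
  g6: none of the 2 fault types match ✗
  g7: stuck-at-1 ✓; others ✗
  g8: stuck-at-1 ✓; others ✗
  g9: none of the 2 fault types match ✗
Consistent faults: {g1 stuck-at-0, g2 stuck-at-0, g5 stuck-at-0, g7 stuck-at-1, g8 stuck-at-1} — 5 in all.

5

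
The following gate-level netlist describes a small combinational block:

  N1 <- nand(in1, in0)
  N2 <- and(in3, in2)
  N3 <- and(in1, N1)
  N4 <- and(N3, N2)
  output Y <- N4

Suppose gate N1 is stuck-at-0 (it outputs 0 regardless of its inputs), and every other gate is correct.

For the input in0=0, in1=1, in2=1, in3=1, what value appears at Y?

0

Propagate with N1 forced: N1=0 [stuck-at-0], N2=1, N3=0, N4=0.
So Y = 0. (Without the fault it would be 1.)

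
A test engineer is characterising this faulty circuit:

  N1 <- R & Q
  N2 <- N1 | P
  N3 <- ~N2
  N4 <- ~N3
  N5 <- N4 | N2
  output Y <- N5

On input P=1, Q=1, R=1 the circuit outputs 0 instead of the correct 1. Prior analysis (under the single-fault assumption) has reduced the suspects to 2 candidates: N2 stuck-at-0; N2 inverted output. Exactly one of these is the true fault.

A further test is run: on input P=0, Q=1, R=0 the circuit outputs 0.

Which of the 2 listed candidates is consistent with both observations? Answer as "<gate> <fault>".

Evaluate each candidate on input P=0, Q=1, R=0:
  N2 stuck-at-0: N1=0, N2=0 [stuck-at-0], N3=1, N4=0, N5=0 → 0 — matches
  N2 inverted output: N1=0, N2=1 [inverted output], N3=0, N4=1, N5=1 → 1 — eliminated
Only N2 stuck-at-0 reproduces the observed 0.

N2 stuck-at-0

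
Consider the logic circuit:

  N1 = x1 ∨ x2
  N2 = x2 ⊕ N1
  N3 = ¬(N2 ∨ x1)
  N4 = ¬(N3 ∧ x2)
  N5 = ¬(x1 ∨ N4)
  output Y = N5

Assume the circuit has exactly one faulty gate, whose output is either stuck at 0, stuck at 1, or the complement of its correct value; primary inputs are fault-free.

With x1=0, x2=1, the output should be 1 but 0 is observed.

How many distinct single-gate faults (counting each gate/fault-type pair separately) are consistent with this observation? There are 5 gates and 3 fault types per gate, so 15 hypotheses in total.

Fault-free: N1=1, N2=0, N3=1, N4=0, N5=1 → 1. Observed 0.
  N1: stuck-at-0, inverted output ✓; others ✗
  N2: stuck-at-1, inverted output ✓; others ✗
  N3: stuck-at-0, inverted output ✓; others ✗
  N4: stuck-at-1, inverted output ✓; others ✗
  N5: stuck-at-0, inverted output ✓; others ✗
Consistent faults: {N1 stuck-at-0, N1 inverted output, N2 stuck-at-1, N2 inverted output, N3 stuck-at-0, N3 inverted output, N4 stuck-at-1, N4 inverted output, N5 stuck-at-0, N5 inverted output} — 10 in all.

10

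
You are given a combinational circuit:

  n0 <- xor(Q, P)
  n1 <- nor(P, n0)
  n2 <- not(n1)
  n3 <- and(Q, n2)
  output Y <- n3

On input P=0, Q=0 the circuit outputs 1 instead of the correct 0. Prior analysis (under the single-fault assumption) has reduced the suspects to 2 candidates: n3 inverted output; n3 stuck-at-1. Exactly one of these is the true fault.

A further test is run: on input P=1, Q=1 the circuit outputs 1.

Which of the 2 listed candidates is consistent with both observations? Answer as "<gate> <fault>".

n3 stuck-at-1

Evaluate each candidate on input P=1, Q=1:
  n3 inverted output: n0=0, n1=0, n2=1, n3=0 [inverted output] → 0 — eliminated
  n3 stuck-at-1: n0=0, n1=0, n2=1, n3=1 [stuck-at-1] → 1 — matches
Only n3 stuck-at-1 reproduces the observed 1.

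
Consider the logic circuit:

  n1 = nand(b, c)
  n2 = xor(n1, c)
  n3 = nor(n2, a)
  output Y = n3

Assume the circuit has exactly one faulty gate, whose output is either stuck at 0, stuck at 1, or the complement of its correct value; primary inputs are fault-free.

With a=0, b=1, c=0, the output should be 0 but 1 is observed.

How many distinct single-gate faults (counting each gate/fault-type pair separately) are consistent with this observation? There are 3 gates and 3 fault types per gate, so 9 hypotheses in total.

6

Fault-free: n1=1, n2=1, n3=0 → 0. Observed 1.
  n1 stuck-at-0: output 1 ✓
  n1 stuck-at-1: output 0 ✗
  n1 inverted output: output 1 ✓
  n2 stuck-at-0: output 1 ✓
  n2 stuck-at-1: output 0 ✗
  n2 inverted output: output 1 ✓
  n3 stuck-at-0: output 0 ✗
  n3 stuck-at-1: output 1 ✓
  n3 inverted output: output 1 ✓
Consistent faults: {n1 stuck-at-0, n1 inverted output, n2 stuck-at-0, n2 inverted output, n3 stuck-at-1, n3 inverted output} — 6 in all.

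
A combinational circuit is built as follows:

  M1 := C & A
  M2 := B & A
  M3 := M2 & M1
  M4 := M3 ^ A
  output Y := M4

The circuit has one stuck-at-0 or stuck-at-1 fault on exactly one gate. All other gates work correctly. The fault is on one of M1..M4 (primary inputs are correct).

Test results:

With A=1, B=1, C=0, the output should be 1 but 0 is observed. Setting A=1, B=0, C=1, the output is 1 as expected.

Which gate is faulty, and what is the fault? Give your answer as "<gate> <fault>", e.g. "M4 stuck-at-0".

M1 stuck-at-1

Fault-free values for test 1 (A=1, B=1, C=0): M1=0, M2=1, M3=0, M4=1, giving Y=1. Observed 0.
Test 1: faults giving observed 0 are {M1 stuck-at-1, M3 stuck-at-1, M4 stuck-at-0}.
Test 2 (A=1, B=0, C=1): fault-free M1=1, M2=0, M3=0, M4=1 → 1; observed 1. Eliminates M3 stuck-at-1, M4 stuck-at-0.
Only M1 stuck-at-1 is consistent with every test.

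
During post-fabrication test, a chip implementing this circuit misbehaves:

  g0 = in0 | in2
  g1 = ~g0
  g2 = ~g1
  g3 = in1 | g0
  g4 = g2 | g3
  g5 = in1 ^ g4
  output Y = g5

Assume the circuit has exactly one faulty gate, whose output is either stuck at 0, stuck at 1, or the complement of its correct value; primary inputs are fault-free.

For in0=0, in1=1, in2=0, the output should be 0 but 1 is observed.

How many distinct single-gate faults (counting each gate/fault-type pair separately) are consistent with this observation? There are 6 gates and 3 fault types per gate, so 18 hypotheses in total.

6

Fault-free: g0=0, g1=1, g2=0, g3=1, g4=1, g5=0 → 0. Observed 1.
  g0: none of the 3 fault types match ✗
  g1: none of the 3 fault types match ✗
  g2: none of the 3 fault types match ✗
  g3: stuck-at-0, inverted output ✓; others ✗
  g4: stuck-at-0, inverted output ✓; others ✗
  g5: stuck-at-1, inverted output ✓; others ✗
Consistent faults: {g3 stuck-at-0, g3 inverted output, g4 stuck-at-0, g4 inverted output, g5 stuck-at-1, g5 inverted output} — 6 in all.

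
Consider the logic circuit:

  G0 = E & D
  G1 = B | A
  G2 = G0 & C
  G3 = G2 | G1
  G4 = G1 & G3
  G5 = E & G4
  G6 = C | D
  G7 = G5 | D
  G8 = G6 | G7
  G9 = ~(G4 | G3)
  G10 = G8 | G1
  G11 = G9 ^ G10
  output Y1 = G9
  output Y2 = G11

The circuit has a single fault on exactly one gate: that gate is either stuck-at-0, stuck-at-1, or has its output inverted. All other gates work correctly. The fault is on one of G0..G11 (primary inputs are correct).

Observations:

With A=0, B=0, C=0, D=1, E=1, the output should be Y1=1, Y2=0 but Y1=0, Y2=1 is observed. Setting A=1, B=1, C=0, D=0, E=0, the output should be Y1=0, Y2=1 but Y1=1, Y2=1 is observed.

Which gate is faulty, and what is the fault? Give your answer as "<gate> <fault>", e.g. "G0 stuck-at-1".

G1 inverted output

Fault-free values for test 1 (A=0, B=0, C=0, D=1, E=1): G0=1, G1=0, G2=0, G3=0, G4=0, G5=0, G6=1, G7=1, G8=1, G9=1, G10=1, G11=0, giving Y1=1, Y2=0. Observed Y1=0, Y2=1.
Test 1: faults giving observed Y1=0, Y2=1 are {G1 stuck-at-1, G1 inverted output, G2 stuck-at-1, G2 inverted output, G3 stuck-at-1, G3 inverted output, G4 stuck-at-1, G4 inverted output, G9 stuck-at-0, G9 inverted output}.
Test 2 (A=1, B=1, C=0, D=0, E=0): fault-free G0=0, G1=1, G2=0, G3=1, G4=1, G5=0, G6=0, G7=0, G8=0, G9=0, G10=1, G11=1 → Y1=0, Y2=1; observed Y1=1, Y2=1. Eliminates G1 stuck-at-1, G2 stuck-at-1, G2 inverted output, G3 stuck-at-1, G3 inverted output, G4 stuck-at-1, G4 inverted output, G9 stuck-at-0, G9 inverted output.
Only G1 inverted output is consistent with every test.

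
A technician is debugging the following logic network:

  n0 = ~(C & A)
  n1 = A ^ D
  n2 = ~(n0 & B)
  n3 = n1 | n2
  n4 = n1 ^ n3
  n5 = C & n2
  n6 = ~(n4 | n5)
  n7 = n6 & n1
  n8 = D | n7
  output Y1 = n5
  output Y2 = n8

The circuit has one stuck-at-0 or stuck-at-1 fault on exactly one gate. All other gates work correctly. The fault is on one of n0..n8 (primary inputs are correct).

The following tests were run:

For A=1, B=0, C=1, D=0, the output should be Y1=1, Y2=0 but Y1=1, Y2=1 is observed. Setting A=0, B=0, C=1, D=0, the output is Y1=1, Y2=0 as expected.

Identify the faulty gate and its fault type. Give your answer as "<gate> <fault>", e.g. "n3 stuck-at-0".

Fault-free values for test 1 (A=1, B=0, C=1, D=0): n0=0, n1=1, n2=1, n3=1, n4=0, n5=1, n6=0, n7=0, n8=0, giving Y1=1, Y2=0. Observed Y1=1, Y2=1.
Test 1: faults giving observed Y1=1, Y2=1 are {n6 stuck-at-1, n7 stuck-at-1, n8 stuck-at-1}.
Test 2 (A=0, B=0, C=1, D=0): fault-free n0=1, n1=0, n2=1, n3=1, n4=1, n5=1, n6=0, n7=0, n8=0 → Y1=1, Y2=0; observed Y1=1, Y2=0. Eliminates n7 stuck-at-1, n8 stuck-at-1.
Only n6 stuck-at-1 is consistent with every test.

n6 stuck-at-1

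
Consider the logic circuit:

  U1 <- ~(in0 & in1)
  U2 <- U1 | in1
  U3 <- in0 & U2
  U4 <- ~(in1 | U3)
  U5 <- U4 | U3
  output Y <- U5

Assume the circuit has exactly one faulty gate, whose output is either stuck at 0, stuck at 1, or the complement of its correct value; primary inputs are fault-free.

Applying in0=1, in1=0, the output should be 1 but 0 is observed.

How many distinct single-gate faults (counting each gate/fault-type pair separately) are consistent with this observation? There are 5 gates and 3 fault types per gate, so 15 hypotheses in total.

Fault-free: U1=1, U2=1, U3=1, U4=0, U5=1 → 1. Observed 0.
  U1: none of the 3 fault types match ✗
  U2: none of the 3 fault types match ✗
  U3: none of the 3 fault types match ✗
  U4: none of the 3 fault types match ✗
  U5: stuck-at-0, inverted output ✓; others ✗
Consistent faults: {U5 stuck-at-0, U5 inverted output} — 2 in all.

2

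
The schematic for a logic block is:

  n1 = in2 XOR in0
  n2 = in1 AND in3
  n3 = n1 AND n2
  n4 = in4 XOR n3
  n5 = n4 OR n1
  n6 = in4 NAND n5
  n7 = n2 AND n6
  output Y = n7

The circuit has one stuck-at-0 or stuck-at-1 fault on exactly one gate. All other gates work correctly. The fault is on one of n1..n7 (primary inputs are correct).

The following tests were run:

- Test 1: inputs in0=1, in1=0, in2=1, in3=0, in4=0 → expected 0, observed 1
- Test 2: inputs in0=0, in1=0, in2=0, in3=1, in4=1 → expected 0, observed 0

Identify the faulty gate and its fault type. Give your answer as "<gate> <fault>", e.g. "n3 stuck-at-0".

Fault-free values for test 1 (in0=1, in1=0, in2=1, in3=0, in4=0): n1=0, n2=0, n3=0, n4=0, n5=0, n6=1, n7=0, giving Y=0. Observed 1.
Test 1: faults giving observed 1 are {n2 stuck-at-1, n7 stuck-at-1}.
Test 2 (in0=0, in1=0, in2=0, in3=1, in4=1): fault-free n1=0, n2=0, n3=0, n4=1, n5=1, n6=0, n7=0 → 0; observed 0. Eliminates n7 stuck-at-1.
Only n2 stuck-at-1 is consistent with every test.

n2 stuck-at-1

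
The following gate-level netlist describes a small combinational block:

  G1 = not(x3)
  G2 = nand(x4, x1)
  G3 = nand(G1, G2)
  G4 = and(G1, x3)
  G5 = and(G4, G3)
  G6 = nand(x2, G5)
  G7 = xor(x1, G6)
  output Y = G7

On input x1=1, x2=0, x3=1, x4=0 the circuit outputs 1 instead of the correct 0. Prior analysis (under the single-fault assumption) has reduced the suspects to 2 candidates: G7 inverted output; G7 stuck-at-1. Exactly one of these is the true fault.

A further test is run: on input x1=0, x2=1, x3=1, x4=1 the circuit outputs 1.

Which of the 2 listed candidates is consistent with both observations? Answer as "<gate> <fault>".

Evaluate each candidate on input x1=0, x2=1, x3=1, x4=1:
  G7 inverted output: G1=0, G2=1, G3=1, G4=0, G5=0, G6=1, G7=0 [inverted output] → 0 — eliminated
  G7 stuck-at-1: G1=0, G2=1, G3=1, G4=0, G5=0, G6=1, G7=1 [stuck-at-1] → 1 — matches
Only G7 stuck-at-1 reproduces the observed 1.

G7 stuck-at-1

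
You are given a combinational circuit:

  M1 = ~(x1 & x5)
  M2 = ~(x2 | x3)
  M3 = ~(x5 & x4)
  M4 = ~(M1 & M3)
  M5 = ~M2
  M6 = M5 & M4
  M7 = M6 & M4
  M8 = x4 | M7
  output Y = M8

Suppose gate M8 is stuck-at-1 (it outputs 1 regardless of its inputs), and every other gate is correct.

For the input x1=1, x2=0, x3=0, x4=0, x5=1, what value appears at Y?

1

Propagate with M8 forced: M1=0, M2=1, M3=1, M4=1, M5=0, M6=0, M7=0, M8=1 [stuck-at-1].
So Y = 1. (Without the fault it would be 0.)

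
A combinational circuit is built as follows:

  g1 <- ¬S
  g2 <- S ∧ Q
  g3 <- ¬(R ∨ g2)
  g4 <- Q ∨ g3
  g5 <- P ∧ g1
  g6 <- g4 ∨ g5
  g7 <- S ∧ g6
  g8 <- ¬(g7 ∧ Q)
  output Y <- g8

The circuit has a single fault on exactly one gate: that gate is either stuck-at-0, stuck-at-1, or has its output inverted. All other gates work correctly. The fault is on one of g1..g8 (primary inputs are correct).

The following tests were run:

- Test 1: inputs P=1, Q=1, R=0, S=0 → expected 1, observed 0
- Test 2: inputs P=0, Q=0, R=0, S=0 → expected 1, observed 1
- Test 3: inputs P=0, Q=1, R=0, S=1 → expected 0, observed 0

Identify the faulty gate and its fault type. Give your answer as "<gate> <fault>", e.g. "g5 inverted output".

Fault-free values for test 1 (P=1, Q=1, R=0, S=0): g1=1, g2=0, g3=1, g4=1, g5=1, g6=1, g7=0, g8=1, giving Y=1. Observed 0.
Test 1: faults giving observed 0 are {g7 stuck-at-1, g7 inverted output, g8 stuck-at-0, g8 inverted output}.
Test 2 (P=0, Q=0, R=0, S=0): fault-free g1=1, g2=0, g3=1, g4=1, g5=0, g6=1, g7=0, g8=1 → 1; observed 1. Eliminates g8 stuck-at-0, g8 inverted output.
Test 3 (P=0, Q=1, R=0, S=1): fault-free g1=0, g2=1, g3=0, g4=1, g5=0, g6=1, g7=1, g8=0 → 0; observed 0. Eliminates g7 inverted output.
Only g7 stuck-at-1 is consistent with every test.

g7 stuck-at-1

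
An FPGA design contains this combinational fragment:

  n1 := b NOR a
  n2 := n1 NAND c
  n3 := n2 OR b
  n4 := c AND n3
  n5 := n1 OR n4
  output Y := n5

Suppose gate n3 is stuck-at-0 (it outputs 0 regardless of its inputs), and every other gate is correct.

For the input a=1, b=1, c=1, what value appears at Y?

Propagate with n3 forced: n1=0, n2=1, n3=0 [stuck-at-0], n4=0, n5=0.
So Y = 0. (Without the fault it would be 1.)

0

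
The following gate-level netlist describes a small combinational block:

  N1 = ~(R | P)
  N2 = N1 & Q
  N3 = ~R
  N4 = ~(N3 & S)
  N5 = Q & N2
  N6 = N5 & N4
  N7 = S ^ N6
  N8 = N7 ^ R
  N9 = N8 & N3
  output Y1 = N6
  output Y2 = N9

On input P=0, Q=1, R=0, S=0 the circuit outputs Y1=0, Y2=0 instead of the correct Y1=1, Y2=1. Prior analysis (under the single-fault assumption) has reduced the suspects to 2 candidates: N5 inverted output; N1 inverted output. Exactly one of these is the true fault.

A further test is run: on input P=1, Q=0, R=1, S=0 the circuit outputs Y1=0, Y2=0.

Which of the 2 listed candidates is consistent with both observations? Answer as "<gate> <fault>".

N1 inverted output

Evaluate each candidate on input P=1, Q=0, R=1, S=0:
  N5 inverted output: N1=0, N2=0, N3=0, N4=1, N5=1 [inverted output], N6=1, N7=1, N8=0, N9=0 → Y1=1, Y2=0 — eliminated
  N1 inverted output: N1=1 [inverted output], N2=0, N3=0, N4=1, N5=0, N6=0, N7=0, N8=1, N9=0 → Y1=0, Y2=0 — matches
Only N1 inverted output reproduces the observed Y1=0, Y2=0.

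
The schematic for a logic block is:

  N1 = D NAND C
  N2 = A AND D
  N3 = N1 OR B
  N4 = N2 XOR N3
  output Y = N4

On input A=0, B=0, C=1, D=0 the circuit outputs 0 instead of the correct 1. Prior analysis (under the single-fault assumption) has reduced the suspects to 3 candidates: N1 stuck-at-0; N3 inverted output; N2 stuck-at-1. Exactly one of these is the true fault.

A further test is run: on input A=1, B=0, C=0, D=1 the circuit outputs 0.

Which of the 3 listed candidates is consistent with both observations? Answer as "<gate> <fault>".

Evaluate each candidate on input A=1, B=0, C=0, D=1:
  N1 stuck-at-0: N1=0 [stuck-at-0], N2=1, N3=0, N4=1 → 1 — eliminated
  N3 inverted output: N1=1, N2=1, N3=0 [inverted output], N4=1 → 1 — eliminated
  N2 stuck-at-1: N1=1, N2=1 [stuck-at-1], N3=1, N4=0 → 0 — matches
Only N2 stuck-at-1 reproduces the observed 0.

N2 stuck-at-1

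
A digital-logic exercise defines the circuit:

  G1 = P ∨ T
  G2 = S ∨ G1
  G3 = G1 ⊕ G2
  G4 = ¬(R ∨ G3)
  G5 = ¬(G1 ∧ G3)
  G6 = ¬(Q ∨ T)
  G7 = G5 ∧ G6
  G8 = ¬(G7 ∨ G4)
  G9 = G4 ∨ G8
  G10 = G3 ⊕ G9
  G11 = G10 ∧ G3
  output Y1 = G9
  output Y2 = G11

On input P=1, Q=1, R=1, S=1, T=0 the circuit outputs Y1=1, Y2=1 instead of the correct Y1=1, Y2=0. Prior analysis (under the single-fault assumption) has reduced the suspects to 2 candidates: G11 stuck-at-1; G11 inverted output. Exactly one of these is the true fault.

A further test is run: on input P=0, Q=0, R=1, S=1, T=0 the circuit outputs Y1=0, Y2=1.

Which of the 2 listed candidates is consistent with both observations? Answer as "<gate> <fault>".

G11 stuck-at-1

Evaluate each candidate on input P=0, Q=0, R=1, S=1, T=0:
  G11 stuck-at-1: G1=0, G2=1, G3=1, G4=0, G5=1, G6=1, G7=1, G8=0, G9=0, G10=1, G11=1 [stuck-at-1] → Y1=0, Y2=1 — matches
  G11 inverted output: G1=0, G2=1, G3=1, G4=0, G5=1, G6=1, G7=1, G8=0, G9=0, G10=1, G11=0 [inverted output] → Y1=0, Y2=0 — eliminated
Only G11 stuck-at-1 reproduces the observed Y1=0, Y2=1.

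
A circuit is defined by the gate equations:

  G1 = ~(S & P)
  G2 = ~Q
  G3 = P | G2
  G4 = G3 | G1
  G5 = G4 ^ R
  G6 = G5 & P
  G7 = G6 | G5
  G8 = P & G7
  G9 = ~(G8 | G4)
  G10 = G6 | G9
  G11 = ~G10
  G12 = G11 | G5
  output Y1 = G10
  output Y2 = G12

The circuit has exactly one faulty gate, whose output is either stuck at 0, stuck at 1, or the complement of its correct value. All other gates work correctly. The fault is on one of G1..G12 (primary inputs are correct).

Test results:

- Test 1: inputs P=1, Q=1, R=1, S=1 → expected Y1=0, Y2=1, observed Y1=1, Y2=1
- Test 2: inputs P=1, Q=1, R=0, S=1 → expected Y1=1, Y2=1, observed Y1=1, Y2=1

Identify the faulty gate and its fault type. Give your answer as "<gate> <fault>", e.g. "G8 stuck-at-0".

G5 stuck-at-1

Fault-free values for test 1 (P=1, Q=1, R=1, S=1): G1=0, G2=0, G3=1, G4=1, G5=0, G6=0, G7=0, G8=0, G9=0, G10=0, G11=1, G12=1, giving Y1=0, Y2=1. Observed Y1=1, Y2=1.
Test 1: faults giving observed Y1=1, Y2=1 are {G3 stuck-at-0, G3 inverted output, G4 stuck-at-0, G4 inverted output, G5 stuck-at-1, G5 inverted output}.
Test 2 (P=1, Q=1, R=0, S=1): fault-free G1=0, G2=0, G3=1, G4=1, G5=1, G6=1, G7=1, G8=1, G9=0, G10=1, G11=0, G12=1 → Y1=1, Y2=1; observed Y1=1, Y2=1. Eliminates G3 stuck-at-0, G3 inverted output, G4 stuck-at-0, G4 inverted output, G5 inverted output.
Only G5 stuck-at-1 is consistent with every test.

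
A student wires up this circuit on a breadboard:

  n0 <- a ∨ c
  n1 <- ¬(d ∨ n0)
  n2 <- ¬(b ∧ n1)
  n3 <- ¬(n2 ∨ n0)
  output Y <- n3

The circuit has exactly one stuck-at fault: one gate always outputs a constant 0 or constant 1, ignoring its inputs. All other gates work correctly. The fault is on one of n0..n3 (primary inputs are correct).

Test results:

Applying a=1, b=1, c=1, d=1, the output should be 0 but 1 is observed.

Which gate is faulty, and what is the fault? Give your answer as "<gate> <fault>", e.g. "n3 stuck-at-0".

n3 stuck-at-1

Fault-free values for test 1 (a=1, b=1, c=1, d=1): n0=1, n1=0, n2=1, n3=0, giving Y=0. Observed 1.
Test 1: faults giving observed 1 are {n3 stuck-at-1}.
Only n3 stuck-at-1 is consistent with every test.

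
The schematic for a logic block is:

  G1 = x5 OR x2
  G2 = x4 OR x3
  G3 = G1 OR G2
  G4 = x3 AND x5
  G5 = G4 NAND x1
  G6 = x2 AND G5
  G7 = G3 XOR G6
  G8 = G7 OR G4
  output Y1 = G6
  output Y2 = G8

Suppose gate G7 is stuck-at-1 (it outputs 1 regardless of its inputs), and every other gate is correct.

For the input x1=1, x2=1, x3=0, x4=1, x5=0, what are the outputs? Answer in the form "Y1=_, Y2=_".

Propagate with G7 forced: G1=1, G2=1, G3=1, G4=0, G5=1, G6=1, G7=1 [stuck-at-1], G8=1.
So the outputs are Y1=1, Y2=1. (Without the fault they would be Y1=1, Y2=0.)

Y1=1, Y2=1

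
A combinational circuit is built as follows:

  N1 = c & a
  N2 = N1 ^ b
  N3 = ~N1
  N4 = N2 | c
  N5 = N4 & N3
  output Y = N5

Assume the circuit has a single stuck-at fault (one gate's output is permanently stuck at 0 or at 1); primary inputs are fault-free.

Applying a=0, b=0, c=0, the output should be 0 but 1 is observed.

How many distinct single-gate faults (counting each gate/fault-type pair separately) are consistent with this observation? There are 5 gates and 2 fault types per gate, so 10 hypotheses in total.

3

Fault-free: N1=0, N2=0, N3=1, N4=0, N5=0 → 0. Observed 1.
  N1 stuck-at-0: output 0 ✗
  N1 stuck-at-1: output 0 ✗
  N2 stuck-at-0: output 0 ✗
  N2 stuck-at-1: output 1 ✓
  N3 stuck-at-0: output 0 ✗
  N3 stuck-at-1: output 0 ✗
  N4 stuck-at-0: output 0 ✗
  N4 stuck-at-1: output 1 ✓
  N5 stuck-at-0: output 0 ✗
  N5 stuck-at-1: output 1 ✓
Consistent faults: {N2 stuck-at-1, N4 stuck-at-1, N5 stuck-at-1} — 3 in all.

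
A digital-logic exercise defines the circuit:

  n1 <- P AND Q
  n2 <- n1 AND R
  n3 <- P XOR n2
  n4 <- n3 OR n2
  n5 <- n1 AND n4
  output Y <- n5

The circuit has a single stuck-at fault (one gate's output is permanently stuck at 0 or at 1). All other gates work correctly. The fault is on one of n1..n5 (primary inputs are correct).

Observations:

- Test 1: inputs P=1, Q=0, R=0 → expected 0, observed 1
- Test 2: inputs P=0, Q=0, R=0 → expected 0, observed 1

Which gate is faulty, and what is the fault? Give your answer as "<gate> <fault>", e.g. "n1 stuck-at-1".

n5 stuck-at-1

Fault-free values for test 1 (P=1, Q=0, R=0): n1=0, n2=0, n3=1, n4=1, n5=0, giving Y=0. Observed 1.
Test 1: faults giving observed 1 are {n1 stuck-at-1, n5 stuck-at-1}.
Test 2 (P=0, Q=0, R=0): fault-free n1=0, n2=0, n3=0, n4=0, n5=0 → 0; observed 1. Eliminates n1 stuck-at-1.
Only n5 stuck-at-1 is consistent with every test.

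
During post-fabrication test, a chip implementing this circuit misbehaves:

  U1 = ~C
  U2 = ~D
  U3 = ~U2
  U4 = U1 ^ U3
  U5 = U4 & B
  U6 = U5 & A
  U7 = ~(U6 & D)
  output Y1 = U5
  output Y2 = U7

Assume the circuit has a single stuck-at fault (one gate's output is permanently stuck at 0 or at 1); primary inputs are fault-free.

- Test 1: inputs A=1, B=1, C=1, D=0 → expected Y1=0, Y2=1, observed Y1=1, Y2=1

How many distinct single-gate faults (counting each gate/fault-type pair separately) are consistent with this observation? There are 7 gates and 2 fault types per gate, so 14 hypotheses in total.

5

Fault-free: U1=0, U2=1, U3=0, U4=0, U5=0, U6=0, U7=1 → Y1=0, Y2=1. Observed Y1=1, Y2=1.
  U1 stuck-at-0: output Y1=0, Y2=1 ✗
  U1 stuck-at-1: output Y1=1, Y2=1 ✓
  U2 stuck-at-0: output Y1=1, Y2=1 ✓
  U2 stuck-at-1: output Y1=0, Y2=1 ✗
  U3 stuck-at-0: output Y1=0, Y2=1 ✗
  U3 stuck-at-1: output Y1=1, Y2=1 ✓
  U4 stuck-at-0: output Y1=0, Y2=1 ✗
  U4 stuck-at-1: output Y1=1, Y2=1 ✓
  U5 stuck-at-0: output Y1=0, Y2=1 ✗
  U5 stuck-at-1: output Y1=1, Y2=1 ✓
  U6 stuck-at-0: output Y1=0, Y2=1 ✗
  U6 stuck-at-1: output Y1=0, Y2=1 ✗
  U7 stuck-at-0: output Y1=0, Y2=0 ✗
  U7 stuck-at-1: output Y1=0, Y2=1 ✗
Consistent faults: {U1 stuck-at-1, U2 stuck-at-0, U3 stuck-at-1, U4 stuck-at-1, U5 stuck-at-1} — 5 in all.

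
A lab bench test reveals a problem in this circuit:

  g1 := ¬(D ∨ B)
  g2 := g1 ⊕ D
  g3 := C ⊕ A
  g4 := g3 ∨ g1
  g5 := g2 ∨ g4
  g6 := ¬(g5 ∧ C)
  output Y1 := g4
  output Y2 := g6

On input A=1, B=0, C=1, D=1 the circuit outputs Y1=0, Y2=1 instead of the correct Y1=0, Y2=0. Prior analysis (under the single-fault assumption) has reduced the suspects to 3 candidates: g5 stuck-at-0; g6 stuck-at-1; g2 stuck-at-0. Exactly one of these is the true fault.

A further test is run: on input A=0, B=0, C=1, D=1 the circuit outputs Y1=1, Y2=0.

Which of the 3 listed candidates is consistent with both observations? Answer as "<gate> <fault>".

g2 stuck-at-0

Evaluate each candidate on input A=0, B=0, C=1, D=1:
  g5 stuck-at-0: g1=0, g2=1, g3=1, g4=1, g5=0 [stuck-at-0], g6=1 → Y1=1, Y2=1 — eliminated
  g6 stuck-at-1: g1=0, g2=1, g3=1, g4=1, g5=1, g6=1 [stuck-at-1] → Y1=1, Y2=1 — eliminated
  g2 stuck-at-0: g1=0, g2=0 [stuck-at-0], g3=1, g4=1, g5=1, g6=0 → Y1=1, Y2=0 — matches
Only g2 stuck-at-0 reproduces the observed Y1=1, Y2=0.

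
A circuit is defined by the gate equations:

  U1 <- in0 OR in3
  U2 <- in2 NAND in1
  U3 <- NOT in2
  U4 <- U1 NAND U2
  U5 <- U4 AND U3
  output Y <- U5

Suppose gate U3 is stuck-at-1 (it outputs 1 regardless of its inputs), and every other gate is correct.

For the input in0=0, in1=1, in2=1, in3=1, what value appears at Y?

1

Propagate with U3 forced: U1=1, U2=0, U3=1 [stuck-at-1], U4=1, U5=1.
So Y = 1. (Without the fault it would be 0.)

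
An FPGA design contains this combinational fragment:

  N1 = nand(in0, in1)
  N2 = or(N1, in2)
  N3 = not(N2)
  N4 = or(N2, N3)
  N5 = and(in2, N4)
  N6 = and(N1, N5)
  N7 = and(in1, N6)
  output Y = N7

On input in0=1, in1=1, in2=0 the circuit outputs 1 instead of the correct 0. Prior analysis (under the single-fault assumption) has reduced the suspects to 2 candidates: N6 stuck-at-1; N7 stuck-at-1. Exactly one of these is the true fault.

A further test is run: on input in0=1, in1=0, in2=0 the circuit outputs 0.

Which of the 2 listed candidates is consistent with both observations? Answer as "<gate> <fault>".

N6 stuck-at-1

Evaluate each candidate on input in0=1, in1=0, in2=0:
  N6 stuck-at-1: N1=1, N2=1, N3=0, N4=1, N5=0, N6=1 [stuck-at-1], N7=0 → 0 — matches
  N7 stuck-at-1: N1=1, N2=1, N3=0, N4=1, N5=0, N6=0, N7=1 [stuck-at-1] → 1 — eliminated
Only N6 stuck-at-1 reproduces the observed 0.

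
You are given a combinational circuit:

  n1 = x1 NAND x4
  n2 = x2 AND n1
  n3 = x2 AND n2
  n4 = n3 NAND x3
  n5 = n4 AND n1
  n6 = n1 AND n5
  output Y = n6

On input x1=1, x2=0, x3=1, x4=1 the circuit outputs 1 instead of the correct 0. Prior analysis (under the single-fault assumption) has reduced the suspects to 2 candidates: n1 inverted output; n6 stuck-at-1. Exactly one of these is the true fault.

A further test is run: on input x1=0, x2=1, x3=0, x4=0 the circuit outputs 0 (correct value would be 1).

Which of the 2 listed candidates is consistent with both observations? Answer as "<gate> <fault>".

n1 inverted output

Evaluate each candidate on input x1=0, x2=1, x3=0, x4=0:
  n1 inverted output: n1=0 [inverted output], n2=0, n3=0, n4=1, n5=0, n6=0 → 0 — matches
  n6 stuck-at-1: n1=1, n2=1, n3=1, n4=1, n5=1, n6=1 [stuck-at-1] → 1 — eliminated
Only n1 inverted output reproduces the observed 0.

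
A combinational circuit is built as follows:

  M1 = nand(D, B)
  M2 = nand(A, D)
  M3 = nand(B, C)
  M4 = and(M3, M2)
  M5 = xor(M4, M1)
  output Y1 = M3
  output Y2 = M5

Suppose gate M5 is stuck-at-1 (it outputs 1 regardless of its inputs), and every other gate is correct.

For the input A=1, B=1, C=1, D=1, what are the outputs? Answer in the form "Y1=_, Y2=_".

Y1=0, Y2=1

Propagate with M5 forced: M1=0, M2=0, M3=0, M4=0, M5=1 [stuck-at-1].
So the outputs are Y1=0, Y2=1. (Without the fault they would be Y1=0, Y2=0.)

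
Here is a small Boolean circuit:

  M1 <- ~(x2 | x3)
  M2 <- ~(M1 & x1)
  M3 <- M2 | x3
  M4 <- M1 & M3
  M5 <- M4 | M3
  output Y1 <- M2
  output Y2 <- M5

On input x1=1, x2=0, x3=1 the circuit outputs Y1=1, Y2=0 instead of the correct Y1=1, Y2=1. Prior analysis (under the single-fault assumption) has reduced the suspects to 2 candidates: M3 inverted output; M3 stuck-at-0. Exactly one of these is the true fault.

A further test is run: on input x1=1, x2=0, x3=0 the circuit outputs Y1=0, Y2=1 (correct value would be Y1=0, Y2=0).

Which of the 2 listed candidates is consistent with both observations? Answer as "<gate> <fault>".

M3 inverted output

Evaluate each candidate on input x1=1, x2=0, x3=0:
  M3 inverted output: M1=1, M2=0, M3=1 [inverted output], M4=1, M5=1 → Y1=0, Y2=1 — matches
  M3 stuck-at-0: M1=1, M2=0, M3=0 [stuck-at-0], M4=0, M5=0 → Y1=0, Y2=0 — eliminated
Only M3 inverted output reproduces the observed Y1=0, Y2=1.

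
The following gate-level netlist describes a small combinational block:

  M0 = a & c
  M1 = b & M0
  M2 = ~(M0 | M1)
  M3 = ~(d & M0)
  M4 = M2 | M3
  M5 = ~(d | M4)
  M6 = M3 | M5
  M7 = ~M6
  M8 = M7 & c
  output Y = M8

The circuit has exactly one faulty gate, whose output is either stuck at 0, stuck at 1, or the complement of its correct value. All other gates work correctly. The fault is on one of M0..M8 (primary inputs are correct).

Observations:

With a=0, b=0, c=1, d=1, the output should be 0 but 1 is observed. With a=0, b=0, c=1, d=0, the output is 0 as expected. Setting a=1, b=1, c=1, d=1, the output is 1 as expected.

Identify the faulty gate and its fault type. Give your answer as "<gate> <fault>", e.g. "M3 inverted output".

Fault-free values for test 1 (a=0, b=0, c=1, d=1): M0=0, M1=0, M2=1, M3=1, M4=1, M5=0, M6=1, M7=0, M8=0, giving Y=0. Observed 1.
Test 1: faults giving observed 1 are {M0 stuck-at-1, M0 inverted output, M3 stuck-at-0, M3 inverted output, M6 stuck-at-0, M6 inverted output, M7 stuck-at-1, M7 inverted output, M8 stuck-at-1, M8 inverted output}.
Test 2 (a=0, b=0, c=1, d=0): fault-free M0=0, M1=0, M2=1, M3=1, M4=1, M5=0, M6=1, M7=0, M8=0 → 0; observed 0. Eliminates M3 stuck-at-0, M3 inverted output, M6 stuck-at-0, M6 inverted output, M7 stuck-at-1, M7 inverted output, M8 stuck-at-1, M8 inverted output.
Test 3 (a=1, b=1, c=1, d=1): fault-free M0=1, M1=1, M2=0, M3=0, M4=0, M5=0, M6=0, M7=1, M8=1 → 1; observed 1. Eliminates M0 inverted output.
Only M0 stuck-at-1 is consistent with every test.

M0 stuck-at-1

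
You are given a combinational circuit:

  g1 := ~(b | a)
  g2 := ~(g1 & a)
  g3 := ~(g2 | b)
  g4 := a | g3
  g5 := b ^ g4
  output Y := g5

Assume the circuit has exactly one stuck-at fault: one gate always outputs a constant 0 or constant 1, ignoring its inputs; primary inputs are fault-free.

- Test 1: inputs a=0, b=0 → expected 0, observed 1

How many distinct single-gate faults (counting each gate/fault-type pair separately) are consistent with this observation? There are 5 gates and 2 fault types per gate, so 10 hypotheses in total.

4

Fault-free: g1=1, g2=1, g3=0, g4=0, g5=0 → 0. Observed 1.
  g1 stuck-at-0: output 0 ✗
  g1 stuck-at-1: output 0 ✗
  g2 stuck-at-0: output 1 ✓
  g2 stuck-at-1: output 0 ✗
  g3 stuck-at-0: output 0 ✗
  g3 stuck-at-1: output 1 ✓
  g4 stuck-at-0: output 0 ✗
  g4 stuck-at-1: output 1 ✓
  g5 stuck-at-0: output 0 ✗
  g5 stuck-at-1: output 1 ✓
Consistent faults: {g2 stuck-at-0, g3 stuck-at-1, g4 stuck-at-1, g5 stuck-at-1} — 4 in all.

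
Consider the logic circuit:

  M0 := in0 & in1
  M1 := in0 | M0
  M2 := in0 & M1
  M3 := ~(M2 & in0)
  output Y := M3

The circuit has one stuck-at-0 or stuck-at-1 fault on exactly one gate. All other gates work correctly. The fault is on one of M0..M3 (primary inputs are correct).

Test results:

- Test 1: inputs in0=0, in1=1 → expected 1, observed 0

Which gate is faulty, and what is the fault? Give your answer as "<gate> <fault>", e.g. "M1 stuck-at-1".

M3 stuck-at-0

Fault-free values for test 1 (in0=0, in1=1): M0=0, M1=0, M2=0, M3=1, giving Y=1. Observed 0.
Test 1: faults giving observed 0 are {M3 stuck-at-0}.
Only M3 stuck-at-0 is consistent with every test.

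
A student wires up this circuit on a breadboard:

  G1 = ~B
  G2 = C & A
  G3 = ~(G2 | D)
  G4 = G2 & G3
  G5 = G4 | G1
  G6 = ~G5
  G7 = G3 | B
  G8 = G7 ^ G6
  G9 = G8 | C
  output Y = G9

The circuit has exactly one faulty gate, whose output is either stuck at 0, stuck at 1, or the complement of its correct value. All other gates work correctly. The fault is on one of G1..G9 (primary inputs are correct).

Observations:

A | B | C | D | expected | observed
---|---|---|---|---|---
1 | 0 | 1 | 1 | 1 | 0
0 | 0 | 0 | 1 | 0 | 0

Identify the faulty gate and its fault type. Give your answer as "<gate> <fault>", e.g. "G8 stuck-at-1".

G9 stuck-at-0

Fault-free values for test 1 (A=1, B=0, C=1, D=1): G1=1, G2=1, G3=0, G4=0, G5=1, G6=0, G7=0, G8=0, G9=1, giving Y=1. Observed 0.
Test 1: faults giving observed 0 are {G9 stuck-at-0, G9 inverted output}.
Test 2 (A=0, B=0, C=0, D=1): fault-free G1=1, G2=0, G3=0, G4=0, G5=1, G6=0, G7=0, G8=0, G9=0 → 0; observed 0. Eliminates G9 inverted output.
Only G9 stuck-at-0 is consistent with every test.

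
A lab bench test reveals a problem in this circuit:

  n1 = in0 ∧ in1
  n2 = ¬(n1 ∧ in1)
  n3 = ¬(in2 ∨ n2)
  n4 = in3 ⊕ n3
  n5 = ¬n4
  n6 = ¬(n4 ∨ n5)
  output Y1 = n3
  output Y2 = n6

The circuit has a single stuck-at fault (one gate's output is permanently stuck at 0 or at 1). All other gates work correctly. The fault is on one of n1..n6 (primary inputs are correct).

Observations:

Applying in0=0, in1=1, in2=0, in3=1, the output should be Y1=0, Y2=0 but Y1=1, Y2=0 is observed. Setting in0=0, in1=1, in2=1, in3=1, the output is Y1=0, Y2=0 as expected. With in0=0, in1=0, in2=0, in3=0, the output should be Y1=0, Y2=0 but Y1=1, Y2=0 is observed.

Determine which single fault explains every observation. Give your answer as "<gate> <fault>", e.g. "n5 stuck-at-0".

n2 stuck-at-0

Fault-free values for test 1 (in0=0, in1=1, in2=0, in3=1): n1=0, n2=1, n3=0, n4=1, n5=0, n6=0, giving Y1=0, Y2=0. Observed Y1=1, Y2=0.
Test 1: faults giving observed Y1=1, Y2=0 are {n1 stuck-at-1, n2 stuck-at-0, n3 stuck-at-1}.
Test 2 (in0=0, in1=1, in2=1, in3=1): fault-free n1=0, n2=1, n3=0, n4=1, n5=0, n6=0 → Y1=0, Y2=0; observed Y1=0, Y2=0. Eliminates n3 stuck-at-1.
Test 3 (in0=0, in1=0, in2=0, in3=0): fault-free n1=0, n2=1, n3=0, n4=0, n5=1, n6=0 → Y1=0, Y2=0; observed Y1=1, Y2=0. Eliminates n1 stuck-at-1.
Only n2 stuck-at-0 is consistent with every test.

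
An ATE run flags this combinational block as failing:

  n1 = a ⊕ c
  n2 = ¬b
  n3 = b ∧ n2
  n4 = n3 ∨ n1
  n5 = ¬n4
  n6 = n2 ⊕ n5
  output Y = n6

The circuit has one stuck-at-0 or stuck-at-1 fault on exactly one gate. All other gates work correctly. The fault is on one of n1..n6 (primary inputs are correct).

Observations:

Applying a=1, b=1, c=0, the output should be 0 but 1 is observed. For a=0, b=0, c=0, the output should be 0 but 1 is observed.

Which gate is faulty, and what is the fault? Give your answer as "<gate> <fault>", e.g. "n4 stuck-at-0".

Fault-free values for test 1 (a=1, b=1, c=0): n1=1, n2=0, n3=0, n4=1, n5=0, n6=0, giving Y=0. Observed 1.
Test 1: faults giving observed 1 are {n1 stuck-at-0, n2 stuck-at-1, n4 stuck-at-0, n5 stuck-at-1, n6 stuck-at-1}.
Test 2 (a=0, b=0, c=0): fault-free n1=0, n2=1, n3=0, n4=0, n5=1, n6=0 → 0; observed 1. Eliminates n1 stuck-at-0, n2 stuck-at-1, n4 stuck-at-0, n5 stuck-at-1.
Only n6 stuck-at-1 is consistent with every test.

n6 stuck-at-1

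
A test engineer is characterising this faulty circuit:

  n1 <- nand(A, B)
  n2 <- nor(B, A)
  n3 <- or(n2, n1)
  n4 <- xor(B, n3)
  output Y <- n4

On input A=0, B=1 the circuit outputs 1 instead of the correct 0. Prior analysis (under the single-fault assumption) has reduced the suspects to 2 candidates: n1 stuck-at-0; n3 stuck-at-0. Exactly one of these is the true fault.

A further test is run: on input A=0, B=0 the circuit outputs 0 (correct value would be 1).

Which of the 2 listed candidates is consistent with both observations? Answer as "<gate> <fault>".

Evaluate each candidate on input A=0, B=0:
  n1 stuck-at-0: n1=0 [stuck-at-0], n2=1, n3=1, n4=1 → 1 — eliminated
  n3 stuck-at-0: n1=1, n2=1, n3=0 [stuck-at-0], n4=0 → 0 — matches
Only n3 stuck-at-0 reproduces the observed 0.

n3 stuck-at-0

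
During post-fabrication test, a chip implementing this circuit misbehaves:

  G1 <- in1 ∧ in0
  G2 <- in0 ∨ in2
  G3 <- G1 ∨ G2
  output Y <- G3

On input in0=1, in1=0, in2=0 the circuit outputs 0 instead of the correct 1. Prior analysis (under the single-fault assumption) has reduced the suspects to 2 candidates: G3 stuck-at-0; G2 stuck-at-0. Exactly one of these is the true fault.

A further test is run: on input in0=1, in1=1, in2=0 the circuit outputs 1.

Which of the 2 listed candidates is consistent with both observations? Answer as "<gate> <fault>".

G2 stuck-at-0

Evaluate each candidate on input in0=1, in1=1, in2=0:
  G3 stuck-at-0: G1=1, G2=1, G3=0 [stuck-at-0] → 0 — eliminated
  G2 stuck-at-0: G1=1, G2=0 [stuck-at-0], G3=1 → 1 — matches
Only G2 stuck-at-0 reproduces the observed 1.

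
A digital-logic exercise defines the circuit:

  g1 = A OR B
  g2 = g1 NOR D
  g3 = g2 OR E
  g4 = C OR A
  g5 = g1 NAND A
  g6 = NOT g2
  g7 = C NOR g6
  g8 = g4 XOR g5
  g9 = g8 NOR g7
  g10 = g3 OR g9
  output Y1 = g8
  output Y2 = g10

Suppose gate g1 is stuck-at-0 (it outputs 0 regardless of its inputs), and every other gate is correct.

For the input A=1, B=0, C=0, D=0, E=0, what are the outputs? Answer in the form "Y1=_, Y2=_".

Y1=0, Y2=1

Propagate with g1 forced: g1=0 [stuck-at-0], g2=1, g3=1, g4=1, g5=1, g6=0, g7=1, g8=0, g9=0, g10=1.
So the outputs are Y1=0, Y2=1. (Without the fault they would be Y1=1, Y2=0.)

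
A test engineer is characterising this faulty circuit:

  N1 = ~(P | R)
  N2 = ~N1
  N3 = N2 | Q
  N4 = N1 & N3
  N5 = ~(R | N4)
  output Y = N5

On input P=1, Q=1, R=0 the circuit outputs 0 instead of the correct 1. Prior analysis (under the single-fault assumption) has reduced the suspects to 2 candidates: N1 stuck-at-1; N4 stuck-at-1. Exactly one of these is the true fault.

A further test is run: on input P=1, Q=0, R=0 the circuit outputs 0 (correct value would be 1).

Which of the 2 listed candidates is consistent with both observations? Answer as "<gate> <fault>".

N4 stuck-at-1

Evaluate each candidate on input P=1, Q=0, R=0:
  N1 stuck-at-1: N1=1 [stuck-at-1], N2=0, N3=0, N4=0, N5=1 → 1 — eliminated
  N4 stuck-at-1: N1=0, N2=1, N3=1, N4=1 [stuck-at-1], N5=0 → 0 — matches
Only N4 stuck-at-1 reproduces the observed 0.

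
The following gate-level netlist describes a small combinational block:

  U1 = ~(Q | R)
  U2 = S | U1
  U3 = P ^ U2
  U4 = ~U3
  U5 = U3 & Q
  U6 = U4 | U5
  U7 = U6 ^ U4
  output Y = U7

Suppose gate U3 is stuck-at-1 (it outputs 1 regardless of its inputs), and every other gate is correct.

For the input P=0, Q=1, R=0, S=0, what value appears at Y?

1

Propagate with U3 forced: U1=0, U2=0, U3=1 [stuck-at-1], U4=0, U5=1, U6=1, U7=1.
So Y = 1. (Without the fault it would be 0.)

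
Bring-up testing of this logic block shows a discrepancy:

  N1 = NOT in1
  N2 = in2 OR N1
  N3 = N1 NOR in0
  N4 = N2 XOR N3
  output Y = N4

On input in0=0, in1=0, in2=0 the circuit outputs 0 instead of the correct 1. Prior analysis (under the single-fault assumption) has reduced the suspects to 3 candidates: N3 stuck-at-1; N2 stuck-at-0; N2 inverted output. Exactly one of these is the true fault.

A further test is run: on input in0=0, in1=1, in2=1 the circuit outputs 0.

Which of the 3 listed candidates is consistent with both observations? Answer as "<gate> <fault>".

N3 stuck-at-1

Evaluate each candidate on input in0=0, in1=1, in2=1:
  N3 stuck-at-1: N1=0, N2=1, N3=1 [stuck-at-1], N4=0 → 0 — matches
  N2 stuck-at-0: N1=0, N2=0 [stuck-at-0], N3=1, N4=1 → 1 — eliminated
  N2 inverted output: N1=0, N2=0 [inverted output], N3=1, N4=1 → 1 — eliminated
Only N3 stuck-at-1 reproduces the observed 0.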